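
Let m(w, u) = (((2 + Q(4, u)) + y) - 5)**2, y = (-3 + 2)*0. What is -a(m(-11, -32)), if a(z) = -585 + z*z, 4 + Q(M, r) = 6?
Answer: 584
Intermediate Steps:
Q(M, r) = 2 (Q(M, r) = -4 + 6 = 2)
y = 0 (y = -1*0 = 0)
m(w, u) = 1 (m(w, u) = (((2 + 2) + 0) - 5)**2 = ((4 + 0) - 5)**2 = (4 - 5)**2 = (-1)**2 = 1)
a(z) = -585 + z**2
-a(m(-11, -32)) = -(-585 + 1**2) = -(-585 + 1) = -1*(-584) = 584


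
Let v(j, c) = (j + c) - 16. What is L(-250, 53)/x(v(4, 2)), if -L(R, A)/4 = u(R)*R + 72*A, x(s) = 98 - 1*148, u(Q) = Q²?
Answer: -31242368/25 ≈ -1.2497e+6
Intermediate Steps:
v(j, c) = -16 + c + j (v(j, c) = (c + j) - 16 = -16 + c + j)
x(s) = -50 (x(s) = 98 - 148 = -50)
L(R, A) = -288*A - 4*R³ (L(R, A) = -4*(R²*R + 72*A) = -4*(R³ + 72*A) = -288*A - 4*R³)
L(-250, 53)/x(v(4, 2)) = (-288*53 - 4*(-250)³)/(-50) = (-15264 - 4*(-15625000))*(-1/50) = (-15264 + 62500000)*(-1/50) = 62484736*(-1/50) = -31242368/25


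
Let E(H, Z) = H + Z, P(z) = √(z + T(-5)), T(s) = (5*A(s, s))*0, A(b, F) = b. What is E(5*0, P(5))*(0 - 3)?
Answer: -3*√5 ≈ -6.7082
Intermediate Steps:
T(s) = 0 (T(s) = (5*s)*0 = 0)
P(z) = √z (P(z) = √(z + 0) = √z)
E(5*0, P(5))*(0 - 3) = (5*0 + √5)*(0 - 3) = (0 + √5)*(-3) = √5*(-3) = -3*√5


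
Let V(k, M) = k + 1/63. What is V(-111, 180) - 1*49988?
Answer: -3156236/63 ≈ -50099.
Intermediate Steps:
V(k, M) = 1/63 + k (V(k, M) = k + 1/63 = 1/63 + k)
V(-111, 180) - 1*49988 = (1/63 - 111) - 1*49988 = -6992/63 - 49988 = -3156236/63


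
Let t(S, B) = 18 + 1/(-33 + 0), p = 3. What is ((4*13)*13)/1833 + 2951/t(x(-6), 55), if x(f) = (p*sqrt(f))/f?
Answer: 13761839/83613 ≈ 164.59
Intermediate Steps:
x(f) = 3/sqrt(f) (x(f) = (3*sqrt(f))/f = 3/sqrt(f))
t(S, B) = 593/33 (t(S, B) = 18 + 1/(-33) = 18 - 1/33 = 593/33)
((4*13)*13)/1833 + 2951/t(x(-6), 55) = ((4*13)*13)/1833 + 2951/(593/33) = (52*13)*(1/1833) + 2951*(33/593) = 676*(1/1833) + 97383/593 = 52/141 + 97383/593 = 13761839/83613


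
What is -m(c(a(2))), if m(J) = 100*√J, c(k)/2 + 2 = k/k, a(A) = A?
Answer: -100*I*√2 ≈ -141.42*I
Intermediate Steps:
c(k) = -2 (c(k) = -4 + 2*(k/k) = -4 + 2*1 = -4 + 2 = -2)
-m(c(a(2))) = -100*√(-2) = -100*I*√2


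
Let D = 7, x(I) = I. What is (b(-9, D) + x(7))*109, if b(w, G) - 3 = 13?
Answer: 2507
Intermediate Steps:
b(w, G) = 16 (b(w, G) = 3 + 13 = 16)
(b(-9, D) + x(7))*109 = (16 + 7)*109 = 23*109 = 2507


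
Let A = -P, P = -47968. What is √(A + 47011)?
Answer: √94979 ≈ 308.19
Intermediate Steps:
A = 47968 (A = -1*(-47968) = 47968)
√(A + 47011) = √(47968 + 47011) = √94979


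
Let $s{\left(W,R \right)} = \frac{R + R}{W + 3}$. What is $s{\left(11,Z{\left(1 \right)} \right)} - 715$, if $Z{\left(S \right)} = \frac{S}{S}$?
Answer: $- \frac{5004}{7} \approx -714.86$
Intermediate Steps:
$Z{\left(S \right)} = 1$
$s{\left(W,R \right)} = \frac{2 R}{3 + W}$
$s{\left(11,Z{\left(1 \right)} \right)} - 715 = 2 \cdot 1 \frac{1}{3 + 11} - 715 = 2 \cdot 1 \cdot \frac{1}{14} - 715 = \frac{1}{7} - 715 = - \frac{5004}{7}$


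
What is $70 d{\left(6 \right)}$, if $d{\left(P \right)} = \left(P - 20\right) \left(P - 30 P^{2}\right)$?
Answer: $1052520$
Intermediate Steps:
$d{\left(P \right)} = \left(-20 + P\right) \left(P - 30 P^{2}\right)$
$70 d{\left(6 \right)} = 70 \cdot 6 \left(-20 - 30 \cdot 6^{2} + 601 \cdot 6\right) = 70 \cdot 6 \left(-20 - 1080 + 3606\right) = 70 \cdot 6 \cdot 2506 = 70 \cdot 15036 = 1052520$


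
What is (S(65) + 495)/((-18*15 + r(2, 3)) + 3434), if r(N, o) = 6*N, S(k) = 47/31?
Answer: 1924/12307 ≈ 0.15633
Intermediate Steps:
S(k) = 47/31 (S(k) = 47*(1/31) = 47/31)
(S(65) + 495)/((-18*15 + r(2, 3)) + 3434) = (47/31 + 495)/((-18*15 + 6*2) + 3434) = 15392/(31*((-270 + 12) + 3434)) = 15392/(31*(-258 + 3434)) = (15392/31)/3176 = (15392/31)*(1/3176) = 1924/12307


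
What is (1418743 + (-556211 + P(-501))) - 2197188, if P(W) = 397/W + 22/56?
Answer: -18722559973/14028 ≈ -1.3347e+6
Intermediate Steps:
P(W) = 11/28 + 397/W (P(W) = 397/W + 22*(1/56) = 397/W + 11/28 = 11/28 + 397/W)
(1418743 + (-556211 + P(-501))) - 2197188 = (1418743 + (-556211 + (11/28 + 397/(-501)))) - 2197188 = (1418743 + (-556211 + (11/28 + 397*(-1/501)))) - 2197188 = (1418743 + (-556211 + (11/28 - 397/501))) - 2197188 = (1418743 + (-556211 - 5605/14028)) - 2197188 = (1418743 - 7802533513/14028) - 2197188 = 12099593291/14028 - 2197188 = -18722559973/14028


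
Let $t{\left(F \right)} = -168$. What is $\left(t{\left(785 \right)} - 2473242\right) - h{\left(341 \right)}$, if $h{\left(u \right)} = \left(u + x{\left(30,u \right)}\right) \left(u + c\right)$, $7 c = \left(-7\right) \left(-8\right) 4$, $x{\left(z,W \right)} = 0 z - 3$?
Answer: $-2599484$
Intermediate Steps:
$x{\left(z,W \right)} = -3$ ($x{\left(z,W \right)} = 0 - 3 = -3$)
$c = 32$ ($c = \frac{\left(-7\right) \left(-8\right) 4}{7} = \frac{56 \cdot 4}{7} = \frac{1}{7} \cdot 224 = 32$)
$h{\left(u \right)} = \left(-3 + u\right) \left(32 + u\right)$ ($h{\left(u \right)} = \left(u - 3\right) \left(u + 32\right) = \left(-3 + u\right) \left(32 + u\right)$)
$\left(t{\left(785 \right)} - 2473242\right) - h{\left(341 \right)} = \left(-168 - 2473242\right) - \left(-96 + 341^{2} + 29 \cdot 341\right) = -2473410 - \left(-96 + 116281 + 9889\right) = -2473410 - 126074 = -2599484$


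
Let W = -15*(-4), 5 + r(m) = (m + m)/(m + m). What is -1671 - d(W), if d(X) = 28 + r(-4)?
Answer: -1695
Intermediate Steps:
r(m) = -4 (r(m) = -5 + (m + m)/(m + m) = -5 + (2*m)/((2*m)) = -5 + (2*m)*(1/(2*m)) = -5 + 1 = -4)
W = 60
d(X) = 24 (d(X) = 28 - 4 = 24)
-1671 - d(W) = -1671 - 1*24 = -1671 - 24 = -1695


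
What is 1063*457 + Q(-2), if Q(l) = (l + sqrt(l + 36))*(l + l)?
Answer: 485799 - 4*sqrt(34) ≈ 4.8578e+5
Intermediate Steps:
Q(l) = 2*l*(l + sqrt(36 + l)) (Q(l) = (l + sqrt(36 + l))*(2*l) = 2*l*(l + sqrt(36 + l)))
1063*457 + Q(-2) = 1063*457 + 2*(-2)*(-2 + sqrt(36 - 2)) = 485791 + 2*(-2)*(-2 + sqrt(34)) = 485791 + (8 - 4*sqrt(34)) = 485799 - 4*sqrt(34)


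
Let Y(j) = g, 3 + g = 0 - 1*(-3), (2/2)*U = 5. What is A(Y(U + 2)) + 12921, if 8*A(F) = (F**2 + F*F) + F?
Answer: 12921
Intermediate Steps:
U = 5
g = 0 (g = -3 + (0 - 1*(-3)) = -3 + (0 + 3) = -3 + 3 = 0)
Y(j) = 0
A(F) = F**2/4 + F/8 (A(F) = ((F**2 + F*F) + F)/8 = ((F**2 + F**2) + F)/8 = (2*F**2 + F)/8 = (F + 2*F**2)/8 = F**2/4 + F/8)
A(Y(U + 2)) + 12921 = (1/8)*0*(1 + 2*0) + 12921 = (1/8)*0*(1 + 0) + 12921 = (1/8)*0*1 + 12921 = 0 + 12921 = 12921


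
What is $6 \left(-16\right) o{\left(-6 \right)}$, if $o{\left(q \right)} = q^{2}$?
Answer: $-3456$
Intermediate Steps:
$6 \left(-16\right) o{\left(-6 \right)} = 6 \left(-16\right) \left(-6\right)^{2} = \left(-96\right) 36 = -3456$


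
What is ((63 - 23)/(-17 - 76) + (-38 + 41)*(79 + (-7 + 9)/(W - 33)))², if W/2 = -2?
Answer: 661748083441/11840481 ≈ 55889.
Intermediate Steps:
W = -4 (W = 2*(-2) = -4)
((63 - 23)/(-17 - 76) + (-38 + 41)*(79 + (-7 + 9)/(W - 33)))² = ((63 - 23)/(-17 - 76) + (-38 + 41)*(79 + (-7 + 9)/(-4 - 33)))² = (40/(-93) + 3*(79 + 2/(-37)))² = (40*(-1/93) + 3*(79 + 2*(-1/37)))² = (-40/93 + 3*(79 - 2/37))² = (-40/93 + 3*(2921/37))² = (-40/93 + 8763/37)² = (813479/3441)² = 661748083441/11840481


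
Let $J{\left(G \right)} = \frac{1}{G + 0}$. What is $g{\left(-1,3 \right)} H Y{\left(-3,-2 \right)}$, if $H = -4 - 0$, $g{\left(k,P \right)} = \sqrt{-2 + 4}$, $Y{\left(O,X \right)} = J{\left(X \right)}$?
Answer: $2 \sqrt{2} \approx 2.8284$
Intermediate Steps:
$J{\left(G \right)} = \frac{1}{G}$
$Y{\left(O,X \right)} = \frac{1}{X}$
$g{\left(k,P \right)} = \sqrt{2}$
$H = -4$ ($H = -4 + 0 = -4$)
$g{\left(-1,3 \right)} H Y{\left(-3,-2 \right)} = \frac{\sqrt{2} \left(-4\right)}{-2} = - 4 \sqrt{2} \left(- \frac{1}{2}\right) = 2 \sqrt{2}$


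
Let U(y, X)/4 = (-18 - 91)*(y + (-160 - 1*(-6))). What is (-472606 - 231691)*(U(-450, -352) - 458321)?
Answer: 137321716169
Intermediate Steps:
U(y, X) = 67144 - 436*y (U(y, X) = 4*((-18 - 91)*(y + (-160 - 1*(-6)))) = 4*(-109*(y + (-160 + 6))) = 4*(-109*(y - 154)) = 4*(-109*(-154 + y)) = 4*(16786 - 109*y) = 67144 - 436*y)
(-472606 - 231691)*(U(-450, -352) - 458321) = (-472606 - 231691)*((67144 - 436*(-450)) - 458321) = -704297*((67144 + 196200) - 458321) = -704297*(263344 - 458321) = -704297*(-194977) = 137321716169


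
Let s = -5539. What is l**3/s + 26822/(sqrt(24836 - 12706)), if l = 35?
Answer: -42875/5539 + 13411*sqrt(12130)/6065 ≈ 235.79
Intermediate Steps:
l**3/s + 26822/(sqrt(24836 - 12706)) = 35**3/(-5539) + 26822/(sqrt(24836 - 12706)) = 42875*(-1/5539) + 26822/(sqrt(12130)) = -42875/5539 + 26822*(sqrt(12130)/12130) = -42875/5539 + 13411*sqrt(12130)/6065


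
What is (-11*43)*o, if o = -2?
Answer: 946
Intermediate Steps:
(-11*43)*o = -11*43*(-2) = -473*(-2) = 946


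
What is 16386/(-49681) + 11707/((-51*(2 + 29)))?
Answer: -607521733/78545661 ≈ -7.7346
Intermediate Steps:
16386/(-49681) + 11707/((-51*(2 + 29))) = 16386*(-1/49681) + 11707/((-51*31)) = -16386/49681 + 11707/(-1581) = -16386/49681 + 11707*(-1/1581) = -16386/49681 - 11707/1581 = -607521733/78545661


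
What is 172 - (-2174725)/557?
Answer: 2270529/557 ≈ 4076.4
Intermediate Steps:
172 - (-2174725)/557 = 172 - 1445*(-1505/557) = 172 + 2174725/557 = 2270529/557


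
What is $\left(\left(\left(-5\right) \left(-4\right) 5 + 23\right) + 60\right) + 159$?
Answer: $342$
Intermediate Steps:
$\left(\left(\left(-5\right) \left(-4\right) 5 + 23\right) + 60\right) + 159 = \left(\left(20 \cdot 5 + 23\right) + 60\right) + 159 = \left(\left(100 + 23\right) + 60\right) + 159 = \left(123 + 60\right) + 159 = 183 + 159 = 342$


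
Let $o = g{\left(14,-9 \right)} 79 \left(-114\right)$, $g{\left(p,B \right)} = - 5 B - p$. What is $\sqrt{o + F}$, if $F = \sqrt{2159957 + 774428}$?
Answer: $\sqrt{-279186 + \sqrt{2934385}} \approx 526.76 i$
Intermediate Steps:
$g{\left(p,B \right)} = - p - 5 B$
$o = -279186$ ($o = \left(\left(-1\right) 14 - -45\right) 79 \left(-114\right) = \left(-14 + 45\right) 79 \left(-114\right) = 31 \cdot 79 \left(-114\right) = 2449 \left(-114\right) = -279186$)
$F = \sqrt{2934385} \approx 1713.0$
$\sqrt{o + F} = \sqrt{-279186 + \sqrt{2934385}}$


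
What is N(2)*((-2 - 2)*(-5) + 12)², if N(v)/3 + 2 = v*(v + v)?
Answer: 18432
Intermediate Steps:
N(v) = -6 + 6*v² (N(v) = -6 + 3*(v*(v + v)) = -6 + 3*(v*(2*v)) = -6 + 3*(2*v²) = -6 + 6*v²)
N(2)*((-2 - 2)*(-5) + 12)² = (-6 + 6*2²)*((-2 - 2)*(-5) + 12)² = (-6 + 6*4)*(-4*(-5) + 12)² = (-6 + 24)*(20 + 12)² = 18*32² = 18*1024 = 18432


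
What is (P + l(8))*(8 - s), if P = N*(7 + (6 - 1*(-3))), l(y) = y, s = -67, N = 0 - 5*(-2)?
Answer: 12600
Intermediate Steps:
N = 10 (N = 0 + 10 = 10)
P = 160 (P = 10*(7 + (6 - 1*(-3))) = 10*(7 + (6 + 3)) = 10*(7 + 9) = 10*16 = 160)
(P + l(8))*(8 - s) = (160 + 8)*(8 - 1*(-67)) = 168*(8 + 67) = 168*75 = 12600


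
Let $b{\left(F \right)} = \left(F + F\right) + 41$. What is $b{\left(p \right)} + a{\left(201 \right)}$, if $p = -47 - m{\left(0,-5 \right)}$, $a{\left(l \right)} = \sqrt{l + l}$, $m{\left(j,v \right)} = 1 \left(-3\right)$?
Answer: $-47 + \sqrt{402} \approx -26.95$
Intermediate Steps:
$m{\left(j,v \right)} = -3$
$a{\left(l \right)} = \sqrt{2} \sqrt{l}$ ($a{\left(l \right)} = \sqrt{2 l} = \sqrt{2} \sqrt{l}$)
$p = -44$ ($p = -47 - -3 = -47 + 3 = -44$)
$b{\left(F \right)} = 41 + 2 F$ ($b{\left(F \right)} = 2 F + 41 = 41 + 2 F$)
$b{\left(p \right)} + a{\left(201 \right)} = \left(41 + 2 \left(-44\right)\right) + \sqrt{2} \sqrt{201} = \left(41 - 88\right) + \sqrt{402} = -47 + \sqrt{402}$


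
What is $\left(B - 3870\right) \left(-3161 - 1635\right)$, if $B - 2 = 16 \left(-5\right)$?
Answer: $18934608$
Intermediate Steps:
$B = -78$ ($B = 2 + 16 \left(-5\right) = 2 - 80 = -78$)
$\left(B - 3870\right) \left(-3161 - 1635\right) = \left(-78 - 3870\right) \left(-3161 - 1635\right) = \left(-3948\right) \left(-4796\right) = 18934608$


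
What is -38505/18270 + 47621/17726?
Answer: 3124934/5397567 ≈ 0.57895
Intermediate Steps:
-38505/18270 + 47621/17726 = -38505*1/18270 + 47621*(1/17726) = -2567/1218 + 47621/17726 = 3124934/5397567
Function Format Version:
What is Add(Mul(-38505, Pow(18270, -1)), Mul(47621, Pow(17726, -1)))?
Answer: Rational(3124934, 5397567) ≈ 0.57895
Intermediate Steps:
Add(Mul(-38505, Pow(18270, -1)), Mul(47621, Pow(17726, -1))) = Add(Mul(-38505, Rational(1, 18270)), Mul(47621, Rational(1, 17726))) = Add(Rational(-2567, 1218), Rational(47621, 17726)) = Rational(3124934, 5397567)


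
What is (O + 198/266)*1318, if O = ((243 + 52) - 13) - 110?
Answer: 30281050/133 ≈ 2.2768e+5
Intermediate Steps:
O = 172 (O = (295 - 13) - 110 = 282 - 110 = 172)
(O + 198/266)*1318 = (172 + 198/266)*1318 = (172 + 198*(1/266))*1318 = (172 + 99/133)*1318 = (22975/133)*1318 = 30281050/133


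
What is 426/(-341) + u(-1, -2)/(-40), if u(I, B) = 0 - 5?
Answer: -3067/2728 ≈ -1.1243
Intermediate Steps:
u(I, B) = -5
426/(-341) + u(-1, -2)/(-40) = 426/(-341) - 5/(-40) = 426*(-1/341) - 5*(-1/40) = -426/341 + ⅛ = -3067/2728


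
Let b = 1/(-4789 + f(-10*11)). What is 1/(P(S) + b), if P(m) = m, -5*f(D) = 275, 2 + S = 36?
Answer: 4844/164695 ≈ 0.029412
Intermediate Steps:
S = 34 (S = -2 + 36 = 34)
f(D) = -55 (f(D) = -⅕*275 = -55)
b = -1/4844 (b = 1/(-4789 - 55) = 1/(-4844) = -1/4844 ≈ -0.00020644)
1/(P(S) + b) = 1/(34 - 1/4844) = 1/(164695/4844) = 4844/164695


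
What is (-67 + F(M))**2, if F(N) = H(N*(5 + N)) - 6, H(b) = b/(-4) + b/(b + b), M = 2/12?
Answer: 109641841/20736 ≈ 5287.5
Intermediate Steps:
M = 1/6 (M = 2*(1/12) = 1/6 ≈ 0.16667)
H(b) = 1/2 - b/4 (H(b) = b*(-1/4) + b/((2*b)) = -b/4 + b*(1/(2*b)) = -b/4 + 1/2 = 1/2 - b/4)
F(N) = -11/2 - N*(5 + N)/4 (F(N) = (1/2 - N*(5 + N)/4) - 6 = -11/2 - N*(5 + N)/4)
(-67 + F(M))**2 = (-67 + (-11/2 - 1/4*1/6*(5 + 1/6)))**2 = (-67 + (-11/2 - 1/4*1/6*31/6))**2 = (-67 + (-11/2 - 31/144))**2 = (-67 - 823/144)**2 = (-10471/144)**2 = 109641841/20736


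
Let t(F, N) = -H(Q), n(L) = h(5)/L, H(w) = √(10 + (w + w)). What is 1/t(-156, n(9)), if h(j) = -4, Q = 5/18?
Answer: -3*√95/95 ≈ -0.30779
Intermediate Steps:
Q = 5/18 (Q = 5*(1/18) = 5/18 ≈ 0.27778)
H(w) = √(10 + 2*w)
n(L) = -4/L
t(F, N) = -√95/3 (t(F, N) = -√(10 + 2*(5/18)) = -√(10 + 5/9) = -√(95/9) = -√95/3)
1/t(-156, n(9)) = 1/(-√95/3) = -3*√95/95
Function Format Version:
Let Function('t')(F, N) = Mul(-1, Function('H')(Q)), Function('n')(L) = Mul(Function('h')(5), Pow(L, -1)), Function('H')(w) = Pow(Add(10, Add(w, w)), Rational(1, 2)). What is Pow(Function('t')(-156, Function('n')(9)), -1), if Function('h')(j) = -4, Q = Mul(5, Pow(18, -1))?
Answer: Mul(Rational(-3, 95), Pow(95, Rational(1, 2))) ≈ -0.30779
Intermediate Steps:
Q = Rational(5, 18) (Q = Mul(5, Rational(1, 18)) = Rational(5, 18) ≈ 0.27778)
Function('H')(w) = Pow(Add(10, Mul(2, w)), Rational(1, 2))
Function('n')(L) = Mul(-4, Pow(L, -1))
Function('t')(F, N) = Mul(Rational(-1, 3), Pow(95, Rational(1, 2))) (Function('t')(F, N) = Mul(-1, Pow(Add(10, Mul(2, Rational(5, 18))), Rational(1, 2))) = Mul(-1, Pow(Add(10, Rational(5, 9)), Rational(1, 2))) = Mul(-1, Pow(Rational(95, 9), Rational(1, 2))) = Mul(-1, Mul(Rational(1, 3), Pow(95, Rational(1, 2)))) = Mul(Rational(-1, 3), Pow(95, Rational(1, 2))))
Pow(Function('t')(-156, Function('n')(9)), -1) = Pow(Mul(Rational(-1, 3), Pow(95, Rational(1, 2))), -1) = Mul(Rational(-3, 95), Pow(95, Rational(1, 2)))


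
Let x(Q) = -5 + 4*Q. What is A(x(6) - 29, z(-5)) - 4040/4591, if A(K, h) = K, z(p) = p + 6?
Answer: -49950/4591 ≈ -10.880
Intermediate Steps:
z(p) = 6 + p
A(x(6) - 29, z(-5)) - 4040/4591 = ((-5 + 4*6) - 29) - 4040/4591 = ((-5 + 24) - 29) - 4040*1/4591 = (19 - 29) - 4040/4591 = -10 - 4040/4591 = -49950/4591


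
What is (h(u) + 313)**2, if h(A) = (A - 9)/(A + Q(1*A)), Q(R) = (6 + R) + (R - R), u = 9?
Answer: 97969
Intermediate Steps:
Q(R) = 6 + R (Q(R) = (6 + R) + 0 = 6 + R)
h(A) = (-9 + A)/(6 + 2*A) (h(A) = (A - 9)/(A + (6 + 1*A)) = (-9 + A)/(A + (6 + A)) = (-9 + A)/(6 + 2*A))
(h(u) + 313)**2 = ((-9 + 9)/(2*(3 + 9)) + 313)**2 = ((1/2)*0/12 + 313)**2 = ((1/2)*(1/12)*0 + 313)**2 = (0 + 313)**2 = 313**2 = 97969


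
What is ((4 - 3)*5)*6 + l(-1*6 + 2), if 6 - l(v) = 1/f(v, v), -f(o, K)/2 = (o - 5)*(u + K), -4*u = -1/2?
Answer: 10048/279 ≈ 36.014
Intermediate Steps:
u = ⅛ (u = -(-1)/(4*2) = -¼*(-½) = ⅛ ≈ 0.12500)
f(o, K) = -2*(-5 + o)*(⅛ + K) (f(o, K) = -2*(o - 5)*(⅛ + K) = -2*(-5 + o)*(⅛ + K))
l(v) = 6 - 1/(5/4 - 2*v² + 39*v/4) (l(v) = 6 - 1/(5/4 + 10*v - v/4 - 2*v*v) = 6 - 1/(5/4 + 10*v - v/4 - 2*v²) = 6 - 1/(5/4 - 2*v² + 39*v/4))
((4 - 3)*5)*6 + l(-1*6 + 2) = ((4 - 3)*5)*6 + 2*(13 - 24*(-1*6 + 2)² + 117*(-1*6 + 2))/(5 - 8*(-1*6 + 2)² + 39*(-1*6 + 2)) = (1*5)*6 + 2*(13 - 24*(-6 + 2)² + 117*(-6 + 2))/(5 - 8*(-6 + 2)² + 39*(-6 + 2)) = 5*6 + 2*(13 - 24*(-4)² + 117*(-4))/(5 - 8*(-4)² + 39*(-4)) = 30 + 2*(13 - 24*16 - 468)/(5 - 8*16 - 156) = 30 + 2*(13 - 384 - 468)/(5 - 128 - 156) = 30 + 2*(-839)/(-279) = 30 + 2*(-1/279)*(-839) = 30 + 1678/279 = 10048/279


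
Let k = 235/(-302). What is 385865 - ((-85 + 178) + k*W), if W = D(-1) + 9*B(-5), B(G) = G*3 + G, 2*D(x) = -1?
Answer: 232921453/604 ≈ 3.8563e+5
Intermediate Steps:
D(x) = -½ (D(x) = (½)*(-1) = -½)
k = -235/302 (k = 235*(-1/302) = -235/302 ≈ -0.77815)
B(G) = 4*G (B(G) = 3*G + G = 4*G)
W = -361/2 (W = -½ + 9*(4*(-5)) = -½ + 9*(-20) = -½ - 180 = -361/2 ≈ -180.50)
385865 - ((-85 + 178) + k*W) = 385865 - ((-85 + 178) - 235/302*(-361/2)) = 385865 - (93 + 84835/604) = 385865 - 1*141007/604 = 385865 - 141007/604 = 232921453/604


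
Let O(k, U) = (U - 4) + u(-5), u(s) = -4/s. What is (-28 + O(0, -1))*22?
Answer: -3542/5 ≈ -708.40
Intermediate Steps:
O(k, U) = -16/5 + U (O(k, U) = (U - 4) - 4/(-5) = (-4 + U) - 4*(-1/5) = (-4 + U) + 4/5 = -16/5 + U)
(-28 + O(0, -1))*22 = (-28 + (-16/5 - 1))*22 = (-28 - 21/5)*22 = -161/5*22 = -3542/5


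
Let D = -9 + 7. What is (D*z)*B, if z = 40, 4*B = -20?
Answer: 400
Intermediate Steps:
B = -5 (B = (1/4)*(-20) = -5)
D = -2
(D*z)*B = -2*40*(-5) = -80*(-5) = 400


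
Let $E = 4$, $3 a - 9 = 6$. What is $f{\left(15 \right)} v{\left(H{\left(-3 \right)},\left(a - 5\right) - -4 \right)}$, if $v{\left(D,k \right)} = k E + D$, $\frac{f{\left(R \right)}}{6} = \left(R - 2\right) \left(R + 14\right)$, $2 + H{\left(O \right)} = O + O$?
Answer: $18096$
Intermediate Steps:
$a = 5$ ($a = 3 + \frac{1}{3} \cdot 6 = 3 + 2 = 5$)
$H{\left(O \right)} = -2 + 2 O$ ($H{\left(O \right)} = -2 + \left(O + O\right) = -2 + 2 O$)
$f{\left(R \right)} = 6 \left(-2 + R\right) \left(14 + R\right)$ ($f{\left(R \right)} = 6 \left(R - 2\right) \left(R + 14\right) = 6 \left(-2 + R\right) \left(14 + R\right)$)
$v{\left(D,k \right)} = D + 4 k$ ($v{\left(D,k \right)} = k 4 + D = 4 k + D = D + 4 k$)
$f{\left(15 \right)} v{\left(H{\left(-3 \right)},\left(a - 5\right) - -4 \right)} = \left(-168 + 6 \cdot 15^{2} + 72 \cdot 15\right) \left(\left(-2 + 2 \left(-3\right)\right) + 4 \left(\left(5 - 5\right) - -4\right)\right) = \left(-168 + 6 \cdot 225 + 1080\right) \left(\left(-2 - 6\right) + 4 \left(0 + 4\right)\right) = \left(-168 + 1350 + 1080\right) \left(-8 + 4 \cdot 4\right) = 2262 \left(-8 + 16\right) = 2262 \cdot 8 = 18096$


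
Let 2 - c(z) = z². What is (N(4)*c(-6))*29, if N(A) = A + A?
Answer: -7888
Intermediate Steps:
N(A) = 2*A
c(z) = 2 - z²
(N(4)*c(-6))*29 = ((2*4)*(2 - 1*(-6)²))*29 = (8*(2 - 1*36))*29 = (8*(2 - 36))*29 = (8*(-34))*29 = -272*29 = -7888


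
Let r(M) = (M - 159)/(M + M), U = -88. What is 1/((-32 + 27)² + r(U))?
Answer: 176/4647 ≈ 0.037874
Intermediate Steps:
r(M) = (-159 + M)/(2*M) (r(M) = (-159 + M)/((2*M)) = (-159 + M)*(1/(2*M)) = (-159 + M)/(2*M))
1/((-32 + 27)² + r(U)) = 1/((-32 + 27)² + (½)*(-159 - 88)/(-88)) = 1/((-5)² + (½)*(-1/88)*(-247)) = 1/(25 + 247/176) = 1/(4647/176) = 176/4647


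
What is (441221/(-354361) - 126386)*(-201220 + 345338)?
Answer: -280633528412822/15407 ≈ -1.8215e+10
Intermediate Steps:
(441221/(-354361) - 126386)*(-201220 + 345338) = (441221*(-1/354361) - 126386)*144118 = (-441221/354361 - 126386)*144118 = -44786710567/354361*144118 = -280633528412822/15407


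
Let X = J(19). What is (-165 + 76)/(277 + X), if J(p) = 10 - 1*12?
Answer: -89/275 ≈ -0.32364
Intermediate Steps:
J(p) = -2 (J(p) = 10 - 12 = -2)
X = -2
(-165 + 76)/(277 + X) = (-165 + 76)/(277 - 2) = -89/275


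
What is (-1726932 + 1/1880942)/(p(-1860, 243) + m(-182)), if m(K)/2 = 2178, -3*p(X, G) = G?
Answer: -3248258929943/8041027050 ≈ -403.96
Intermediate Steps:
p(X, G) = -G/3
m(K) = 4356 (m(K) = 2*2178 = 4356)
(-1726932 + 1/1880942)/(p(-1860, 243) + m(-182)) = (-1726932 + 1/1880942)/(-⅓*243 + 4356) = (-1726932 + 1/1880942)/(-81 + 4356) = -3248258929943/1880942/4275 = -3248258929943/1880942*1/4275 = -3248258929943/8041027050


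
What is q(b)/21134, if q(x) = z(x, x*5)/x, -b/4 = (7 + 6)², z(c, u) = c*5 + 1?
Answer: 3379/14286584 ≈ 0.00023652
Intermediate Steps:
z(c, u) = 1 + 5*c (z(c, u) = 5*c + 1 = 1 + 5*c)
b = -676 (b = -4*(7 + 6)² = -4*13² = -4*169 = -676)
q(x) = (1 + 5*x)/x
q(b)/21134 = (5 + 1/(-676))/21134 = (5 - 1/676)*(1/21134) = (3379/676)*(1/21134) = 3379/14286584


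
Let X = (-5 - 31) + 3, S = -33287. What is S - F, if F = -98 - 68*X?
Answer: -35433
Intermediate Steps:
X = -33 (X = -36 + 3 = -33)
F = 2146 (F = -98 - 68*(-33) = -98 + 2244 = 2146)
S - F = -33287 - 1*2146 = -33287 - 2146 = -35433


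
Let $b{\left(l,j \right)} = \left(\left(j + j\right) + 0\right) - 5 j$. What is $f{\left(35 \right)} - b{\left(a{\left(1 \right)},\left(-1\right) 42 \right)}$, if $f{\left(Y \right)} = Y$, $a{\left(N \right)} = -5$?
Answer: $-91$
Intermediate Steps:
$b{\left(l,j \right)} = - 3 j$ ($b{\left(l,j \right)} = \left(2 j + 0\right) - 5 j = 2 j - 5 j = - 3 j$)
$f{\left(35 \right)} - b{\left(a{\left(1 \right)},\left(-1\right) 42 \right)} = 35 - - 3 \left(\left(-1\right) 42\right) = 35 - \left(-3\right) \left(-42\right) = 35 - 126 = -91$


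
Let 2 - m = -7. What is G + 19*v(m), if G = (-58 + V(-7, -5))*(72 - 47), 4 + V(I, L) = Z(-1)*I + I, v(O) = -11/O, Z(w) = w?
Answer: -14159/9 ≈ -1573.2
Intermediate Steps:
m = 9 (m = 2 - 1*(-7) = 2 + 7 = 9)
V(I, L) = -4 (V(I, L) = -4 + (-I + I) = -4 + 0 = -4)
G = -1550 (G = (-58 - 4)*(72 - 47) = -62*25 = -1550)
G + 19*v(m) = -1550 + 19*(-11/9) = -1550 - 209/9 = -14159/9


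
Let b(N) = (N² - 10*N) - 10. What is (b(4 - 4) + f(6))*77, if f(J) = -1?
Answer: -847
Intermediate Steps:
b(N) = -10 + N² - 10*N
(b(4 - 4) + f(6))*77 = ((-10 + (4 - 4)² - 10*(4 - 4)) - 1)*77 = ((-10 + 0² - 10*0) - 1)*77 = ((-10 + 0 + 0) - 1)*77 = (-10 - 1)*77 = -11*77 = -847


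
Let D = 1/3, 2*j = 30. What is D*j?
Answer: 5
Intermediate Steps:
j = 15 (j = (½)*30 = 15)
D = ⅓ ≈ 0.33333
D*j = (⅓)*15 = 5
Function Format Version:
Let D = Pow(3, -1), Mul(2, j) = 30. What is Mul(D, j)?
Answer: 5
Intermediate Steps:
j = 15 (j = Mul(Rational(1, 2), 30) = 15)
D = Rational(1, 3) ≈ 0.33333
Mul(D, j) = Mul(Rational(1, 3), 15) = 5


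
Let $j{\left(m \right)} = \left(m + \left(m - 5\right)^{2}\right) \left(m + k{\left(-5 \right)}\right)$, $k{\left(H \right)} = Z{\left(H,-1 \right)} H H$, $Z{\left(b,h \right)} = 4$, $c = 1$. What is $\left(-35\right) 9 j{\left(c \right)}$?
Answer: $-540855$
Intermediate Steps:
$k{\left(H \right)} = 4 H^{2}$ ($k{\left(H \right)} = 4 H H = 4 H^{2}$)
$j{\left(m \right)} = \left(100 + m\right) \left(m + \left(-5 + m\right)^{2}\right)$ ($j{\left(m \right)} = \left(m + \left(m - 5\right)^{2}\right) \left(m + 4 \left(-5\right)^{2}\right) = \left(m + \left(-5 + m\right)^{2}\right) \left(m + 4 \cdot 25\right) = \left(m + \left(-5 + m\right)^{2}\right) \left(m + 100\right) = \left(m + \left(-5 + m\right)^{2}\right) \left(100 + m\right) = \left(100 + m\right) \left(m + \left(-5 + m\right)^{2}\right)$)
$\left(-35\right) 9 j{\left(c \right)} = \left(-35\right) 9 \left(2500 + 1^{3} - 875 + 91 \cdot 1^{2}\right) = - 315 \left(2500 + 1 - 875 + 91 \cdot 1\right) = - 315 \left(2500 + 1 - 875 + 91\right) = \left(-315\right) 1717 = -540855$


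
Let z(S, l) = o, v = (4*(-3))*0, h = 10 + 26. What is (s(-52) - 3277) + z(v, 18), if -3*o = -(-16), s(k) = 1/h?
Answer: -118163/36 ≈ -3282.3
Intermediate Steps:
h = 36
s(k) = 1/36
v = 0 (v = -12*0 = 0)
o = -16/3 (o = -(-2)*(-8*1)/3 = -(-2)*(-8)/3 = -⅓*16 = -16/3 ≈ -5.3333)
z(S, l) = -16/3
(s(-52) - 3277) + z(v, 18) = (1/36 - 3277) - 16/3 = -117971/36 - 16/3 = -118163/36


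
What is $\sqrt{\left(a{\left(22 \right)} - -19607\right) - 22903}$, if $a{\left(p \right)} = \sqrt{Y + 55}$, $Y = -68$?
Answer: $\sqrt{-3296 + i \sqrt{13}} \approx 0.0314 + 57.411 i$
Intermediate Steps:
$a{\left(p \right)} = i \sqrt{13}$ ($a{\left(p \right)} = \sqrt{-68 + 55} = \sqrt{-13} = i \sqrt{13}$)
$\sqrt{\left(a{\left(22 \right)} - -19607\right) - 22903} = \sqrt{\left(i \sqrt{13} - -19607\right) - 22903} = \sqrt{\left(i \sqrt{13} + 19607\right) - 22903} = \sqrt{\left(19607 + i \sqrt{13}\right) - 22903} = \sqrt{-3296 + i \sqrt{13}}$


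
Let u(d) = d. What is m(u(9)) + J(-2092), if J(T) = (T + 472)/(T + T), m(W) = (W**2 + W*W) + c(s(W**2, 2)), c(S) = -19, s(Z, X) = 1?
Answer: 149983/1046 ≈ 143.39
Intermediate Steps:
m(W) = -19 + 2*W**2 (m(W) = (W**2 + W*W) - 19 = (W**2 + W**2) - 19 = 2*W**2 - 19 = -19 + 2*W**2)
J(T) = (472 + T)/(2*T) (J(T) = (472 + T)/((2*T)) = (472 + T)*(1/(2*T)) = (472 + T)/(2*T))
m(u(9)) + J(-2092) = (-19 + 2*9**2) + (1/2)*(472 - 2092)/(-2092) = (-19 + 2*81) + (1/2)*(-1/2092)*(-1620) = (-19 + 162) + 405/1046 = 143 + 405/1046 = 149983/1046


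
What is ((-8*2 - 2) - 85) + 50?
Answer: -53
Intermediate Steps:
((-8*2 - 2) - 85) + 50 = ((-16 - 2) - 85) + 50 = (-18 - 85) + 50 = -103 + 50 = -53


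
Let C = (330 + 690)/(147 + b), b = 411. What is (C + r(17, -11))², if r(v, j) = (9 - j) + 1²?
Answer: 4507129/8649 ≈ 521.12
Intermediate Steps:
r(v, j) = 10 - j (r(v, j) = (9 - j) + 1 = 10 - j)
C = 170/93 (C = (330 + 690)/(147 + 411) = 1020/558 = 1020*(1/558) = 170/93 ≈ 1.8280)
(C + r(17, -11))² = (170/93 + (10 - 1*(-11)))² = (170/93 + (10 + 11))² = (170/93 + 21)² = (2123/93)² = 4507129/8649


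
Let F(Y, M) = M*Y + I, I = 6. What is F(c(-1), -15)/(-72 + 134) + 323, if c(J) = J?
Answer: 20047/62 ≈ 323.34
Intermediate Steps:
F(Y, M) = 6 + M*Y (F(Y, M) = M*Y + 6 = 6 + M*Y)
F(c(-1), -15)/(-72 + 134) + 323 = (6 - 15*(-1))/(-72 + 134) + 323 = (6 + 15)/62 + 323 = 21*(1/62) + 323 = 21/62 + 323 = 20047/62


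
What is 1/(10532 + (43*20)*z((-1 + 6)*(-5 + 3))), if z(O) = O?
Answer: 1/1932 ≈ 0.00051760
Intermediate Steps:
1/(10532 + (43*20)*z((-1 + 6)*(-5 + 3))) = 1/(10532 + (43*20)*((-1 + 6)*(-5 + 3))) = 1/(10532 + 860*(5*(-2))) = 1/(10532 + 860*(-10)) = 1/(10532 - 8600) = 1/1932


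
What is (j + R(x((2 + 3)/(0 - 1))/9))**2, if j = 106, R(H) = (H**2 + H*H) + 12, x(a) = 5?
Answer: 92313664/6561 ≈ 14070.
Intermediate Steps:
R(H) = 12 + 2*H**2 (R(H) = (H**2 + H**2) + 12 = 2*H**2 + 12 = 12 + 2*H**2)
(j + R(x((2 + 3)/(0 - 1))/9))**2 = (106 + (12 + 2*(5/9)**2))**2 = (106 + (12 + 2*(25/81)))**2 = (106 + (12 + 50/81))**2 = (106 + 1022/81)**2 = (9608/81)**2 = 92313664/6561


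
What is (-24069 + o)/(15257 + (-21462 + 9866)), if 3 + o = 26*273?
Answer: -16974/3661 ≈ -4.6364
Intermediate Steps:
o = 7095 (o = -3 + 26*273 = -3 + 7098 = 7095)
(-24069 + o)/(15257 + (-21462 + 9866)) = (-24069 + 7095)/(15257 + (-21462 + 9866)) = -16974/(15257 - 11596) = -16974/3661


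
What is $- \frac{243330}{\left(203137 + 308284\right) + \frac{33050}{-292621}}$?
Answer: $- \frac{23734489310}{49884163797} \approx -0.47579$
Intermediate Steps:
$- \frac{243330}{\left(203137 + 308284\right) + \frac{33050}{-292621}} = - \frac{243330}{511421 + 33050 \left(- \frac{1}{292621}\right)} = - \frac{243330}{511421 - \frac{33050}{292621}} = - \frac{243330}{\frac{149652491391}{292621}} = \left(-243330\right) \frac{292621}{149652491391} = - \frac{23734489310}{49884163797}$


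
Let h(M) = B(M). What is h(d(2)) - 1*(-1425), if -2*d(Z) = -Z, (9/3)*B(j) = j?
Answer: 4276/3 ≈ 1425.3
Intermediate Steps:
B(j) = j/3
d(Z) = Z/2 (d(Z) = -(-1)*Z/2 = Z/2)
h(M) = M/3
h(d(2)) - 1*(-1425) = ((½)*2)/3 - 1*(-1425) = (⅓)*1 + 1425 = ⅓ + 1425 = 4276/3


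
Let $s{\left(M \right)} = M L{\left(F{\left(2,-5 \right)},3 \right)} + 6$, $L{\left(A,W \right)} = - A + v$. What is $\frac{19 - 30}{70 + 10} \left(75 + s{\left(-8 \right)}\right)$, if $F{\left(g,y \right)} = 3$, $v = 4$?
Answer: $- \frac{803}{80} \approx -10.038$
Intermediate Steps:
$L{\left(A,W \right)} = 4 - A$ ($L{\left(A,W \right)} = - A + 4 = 4 - A$)
$s{\left(M \right)} = 6 + M$ ($s{\left(M \right)} = M \left(4 - 3\right) + 6 = M 1 + 6 = M + 6 = 6 + M$)
$\frac{19 - 30}{70 + 10} \left(75 + s{\left(-8 \right)}\right) = \frac{19 - 30}{70 + 10} \left(75 + \left(6 - 8\right)\right) = - \frac{11}{80} \left(75 - 2\right) = \left(-11\right) \frac{1}{80} \cdot 73 = \left(- \frac{11}{80}\right) 73 = - \frac{803}{80}$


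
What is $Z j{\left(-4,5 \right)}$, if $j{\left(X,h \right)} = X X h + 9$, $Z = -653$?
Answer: $-58117$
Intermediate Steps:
$j{\left(X,h \right)} = 9 + h X^{2}$ ($j{\left(X,h \right)} = X^{2} h + 9 = h X^{2} + 9 = 9 + h X^{2}$)
$Z j{\left(-4,5 \right)} = - 653 \left(9 + 5 \left(-4\right)^{2}\right) = - 653 \left(9 + 5 \cdot 16\right) = - 653 \left(9 + 80\right) = \left(-653\right) 89 = -58117$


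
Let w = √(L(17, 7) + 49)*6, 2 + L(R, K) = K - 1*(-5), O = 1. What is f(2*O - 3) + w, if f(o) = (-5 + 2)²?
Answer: 9 + 6*√59 ≈ 55.087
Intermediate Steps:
L(R, K) = 3 + K (L(R, K) = -2 + (K - 1*(-5)) = -2 + (K + 5) = -2 + (5 + K) = 3 + K)
f(o) = 9 (f(o) = (-3)² = 9)
w = 6*√59 (w = √((3 + 7) + 49)*6 = √(10 + 49)*6 = √59*6 = 6*√59 ≈ 46.087)
f(2*O - 3) + w = 9 + 6*√59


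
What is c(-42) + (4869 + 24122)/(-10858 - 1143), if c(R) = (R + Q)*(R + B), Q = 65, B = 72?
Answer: 8251699/12001 ≈ 687.58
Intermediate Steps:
c(R) = (65 + R)*(72 + R) (c(R) = (R + 65)*(R + 72) = (65 + R)*(72 + R))
c(-42) + (4869 + 24122)/(-10858 - 1143) = (4680 + (-42)**2 + 137*(-42)) + (4869 + 24122)/(-10858 - 1143) = (4680 + 1764 - 5754) + 28991/(-12001) = 690 + 28991*(-1/12001) = 690 - 28991/12001 = 8251699/12001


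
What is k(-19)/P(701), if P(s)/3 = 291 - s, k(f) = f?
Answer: 19/1230 ≈ 0.015447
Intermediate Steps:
P(s) = 873 - 3*s (P(s) = 3*(291 - s) = 873 - 3*s)
k(-19)/P(701) = -19/(873 - 3*701) = -19/(873 - 2103) = -19/(-1230) = -19*(-1/1230) = 19/1230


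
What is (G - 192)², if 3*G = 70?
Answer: 256036/9 ≈ 28448.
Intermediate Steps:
G = 70/3 (G = (⅓)*70 = 70/3 ≈ 23.333)
(G - 192)² = (70/3 - 192)² = (-506/3)² = 256036/9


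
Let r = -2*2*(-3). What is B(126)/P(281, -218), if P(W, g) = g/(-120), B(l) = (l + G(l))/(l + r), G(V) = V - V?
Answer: 1260/2507 ≈ 0.50259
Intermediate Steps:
G(V) = 0
r = 12 (r = -4*(-3) = 12)
B(l) = l/(12 + l) (B(l) = (l + 0)/(l + 12) = l/(12 + l))
P(W, g) = -g/120 (P(W, g) = g*(-1/120) = -g/120)
B(126)/P(281, -218) = (126/(12 + 126))/((-1/120*(-218))) = (126/138)/(109/60) = (126*(1/138))*(60/109) = (21/23)*(60/109) = 1260/2507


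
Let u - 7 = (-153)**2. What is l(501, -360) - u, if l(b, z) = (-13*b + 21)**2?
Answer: 42122648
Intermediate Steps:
u = 23416 (u = 7 + (-153)**2 = 7 + 23409 = 23416)
l(b, z) = (21 - 13*b)**2
l(501, -360) - u = (-21 + 13*501)**2 - 1*23416 = (-21 + 6513)**2 - 23416 = 6492**2 - 23416 = 42146064 - 23416 = 42122648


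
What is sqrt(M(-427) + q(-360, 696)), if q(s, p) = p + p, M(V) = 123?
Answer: sqrt(1515) ≈ 38.923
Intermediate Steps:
q(s, p) = 2*p
sqrt(M(-427) + q(-360, 696)) = sqrt(123 + 2*696) = sqrt(123 + 1392) = sqrt(1515)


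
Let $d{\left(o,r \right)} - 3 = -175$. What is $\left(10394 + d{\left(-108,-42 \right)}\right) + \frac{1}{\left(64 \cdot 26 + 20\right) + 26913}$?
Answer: $\frac{292318535}{28597} \approx 10222.0$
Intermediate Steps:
$d{\left(o,r \right)} = -172$ ($d{\left(o,r \right)} = 3 - 175 = -172$)
$\left(10394 + d{\left(-108,-42 \right)}\right) + \frac{1}{\left(64 \cdot 26 + 20\right) + 26913} = \left(10394 - 172\right) + \frac{1}{\left(64 \cdot 26 + 20\right) + 26913} = 10222 + \frac{1}{\left(1664 + 20\right) + 26913} = 10222 + \frac{1}{1684 + 26913} = 10222 + \frac{1}{28597} = \frac{292318535}{28597}$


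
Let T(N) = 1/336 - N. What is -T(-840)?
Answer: -282241/336 ≈ -840.00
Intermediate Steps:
T(N) = 1/336 - N
-T(-840) = -(1/336 - 1*(-840)) = -(1/336 + 840) = -1*282241/336 = -282241/336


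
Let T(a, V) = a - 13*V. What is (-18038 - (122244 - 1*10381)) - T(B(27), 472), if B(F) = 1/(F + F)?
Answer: -6683311/54 ≈ -1.2377e+5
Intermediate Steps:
B(F) = 1/(2*F)
(-18038 - (122244 - 1*10381)) - T(B(27), 472) = (-18038 - (122244 - 1*10381)) - ((½)/27 - 13*472) = (-18038 - (122244 - 10381)) - ((½)*(1/27) - 6136) = (-18038 - 1*111863) - (1/54 - 6136) = (-18038 - 111863) - 1*(-331343/54) = -129901 + 331343/54 = -6683311/54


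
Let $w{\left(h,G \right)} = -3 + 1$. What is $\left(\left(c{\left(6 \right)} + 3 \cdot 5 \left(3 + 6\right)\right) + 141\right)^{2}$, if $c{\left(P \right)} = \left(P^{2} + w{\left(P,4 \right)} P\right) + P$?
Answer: $93636$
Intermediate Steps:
$w{\left(h,G \right)} = -2$
$c{\left(P \right)} = P^{2} - P$ ($c{\left(P \right)} = \left(P^{2} - 2 P\right) + P = P^{2} - P$)
$\left(\left(c{\left(6 \right)} + 3 \cdot 5 \left(3 + 6\right)\right) + 141\right)^{2} = \left(\left(6 \left(-1 + 6\right) + 3 \cdot 5 \left(3 + 6\right)\right) + 141\right)^{2} = \left(\left(6 \cdot 5 + 3 \cdot 5 \cdot 9\right) + 141\right)^{2} = \left(\left(30 + 3 \cdot 45\right) + 141\right)^{2} = \left(\left(30 + 135\right) + 141\right)^{2} = \left(165 + 141\right)^{2} = 306^{2} = 93636$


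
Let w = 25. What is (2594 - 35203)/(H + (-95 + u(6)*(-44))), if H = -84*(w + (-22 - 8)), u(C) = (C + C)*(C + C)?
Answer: 32609/6011 ≈ 5.4249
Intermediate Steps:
u(C) = 4*C² (u(C) = (2*C)*(2*C) = 4*C²)
H = 420 (H = -84*(25 + (-22 - 8)) = -84*(25 - 30) = -84*(-5) = 420)
(2594 - 35203)/(H + (-95 + u(6)*(-44))) = (2594 - 35203)/(420 + (-95 + (4*6²)*(-44))) = -32609/(420 + (-95 + (4*36)*(-44))) = -32609/(420 + (-95 + 144*(-44))) = -32609/(420 + (-95 - 6336)) = -32609/(420 - 6431) = -32609/(-6011) = -32609*(-1/6011) = 32609/6011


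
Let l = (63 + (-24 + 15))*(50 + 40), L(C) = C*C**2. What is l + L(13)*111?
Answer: 248727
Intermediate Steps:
L(C) = C**3
l = 4860 (l = (63 - 9)*90 = 54*90 = 4860)
l + L(13)*111 = 4860 + 13**3*111 = 4860 + 2197*111 = 4860 + 243867 = 248727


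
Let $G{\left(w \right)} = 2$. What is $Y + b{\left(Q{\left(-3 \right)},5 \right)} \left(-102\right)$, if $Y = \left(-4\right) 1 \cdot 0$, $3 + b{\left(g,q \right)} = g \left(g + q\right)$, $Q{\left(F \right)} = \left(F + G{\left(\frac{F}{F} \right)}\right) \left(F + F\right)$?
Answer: $-6426$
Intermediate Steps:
$Q{\left(F \right)} = 2 F \left(2 + F\right)$ ($Q{\left(F \right)} = \left(F + 2\right) \left(F + F\right) = \left(2 + F\right) 2 F = 2 F \left(2 + F\right)$)
$b{\left(g,q \right)} = -3 + g \left(g + q\right)$
$Y = 0$ ($Y = \left(-4\right) 0 = 0$)
$Y + b{\left(Q{\left(-3 \right)},5 \right)} \left(-102\right) = 0 + \left(-3 + \left(2 \left(-3\right) \left(2 - 3\right)\right)^{2} + 2 \left(-3\right) \left(2 - 3\right) 5\right) \left(-102\right) = 0 + \left(-3 + \left(2 \left(-3\right) \left(-1\right)\right)^{2} + 2 \left(-3\right) \left(-1\right) 5\right) \left(-102\right) = 0 + \left(-3 + 6^{2} + 6 \cdot 5\right) \left(-102\right) = 0 + \left(-3 + 36 + 30\right) \left(-102\right) = 0 + 63 \left(-102\right) = 0 - 6426 = -6426$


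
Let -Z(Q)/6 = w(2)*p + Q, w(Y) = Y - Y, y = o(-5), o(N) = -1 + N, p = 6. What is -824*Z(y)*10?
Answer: -296640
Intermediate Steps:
y = -6 (y = -1 - 5 = -6)
w(Y) = 0
Z(Q) = -6*Q (Z(Q) = -6*(0*6 + Q) = -6*(0 + Q) = -6*Q)
-824*Z(y)*10 = -824*(-6*(-6))*10 = -29664*10 = -824*360 = -296640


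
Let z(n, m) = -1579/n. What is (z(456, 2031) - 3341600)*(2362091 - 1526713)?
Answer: -636462459985331/228 ≈ -2.7915e+12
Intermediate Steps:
(z(456, 2031) - 3341600)*(2362091 - 1526713) = (-1579/456 - 3341600)*(2362091 - 1526713) = (-1579*1/456 - 3341600)*835378 = (-1579/456 - 3341600)*835378 = -1523771179/456*835378 = -636462459985331/228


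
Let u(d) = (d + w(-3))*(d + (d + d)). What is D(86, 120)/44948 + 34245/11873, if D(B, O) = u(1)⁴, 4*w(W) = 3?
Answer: 396355603473/136618906624 ≈ 2.9012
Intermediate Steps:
w(W) = ¾ (w(W) = (¼)*3 = ¾)
u(d) = 3*d*(¾ + d) (u(d) = (d + ¾)*(d + (d + d)) = (¾ + d)*(d + 2*d) = (¾ + d)*(3*d) = 3*d*(¾ + d))
D(B, O) = 194481/256 (D(B, O) = ((¾)*1*(3 + 4*1))⁴ = ((¾)*1*(3 + 4))⁴ = ((¾)*1*7)⁴ = (21/4)⁴ = 194481/256)
D(86, 120)/44948 + 34245/11873 = (194481/256)/44948 + 34245/11873 = (194481/256)*(1/44948) + 34245*(1/11873) = 194481/11506688 + 34245/11873 = 396355603473/136618906624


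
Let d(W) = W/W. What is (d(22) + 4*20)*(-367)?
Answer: -29727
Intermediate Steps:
d(W) = 1
(d(22) + 4*20)*(-367) = (1 + 4*20)*(-367) = (1 + 80)*(-367) = 81*(-367) = -29727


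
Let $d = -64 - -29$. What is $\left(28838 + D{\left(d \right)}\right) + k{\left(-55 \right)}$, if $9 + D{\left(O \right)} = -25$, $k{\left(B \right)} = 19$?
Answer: $28823$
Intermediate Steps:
$d = -35$ ($d = -64 + 29 = -35$)
$D{\left(O \right)} = -34$ ($D{\left(O \right)} = -9 - 25 = -34$)
$\left(28838 + D{\left(d \right)}\right) + k{\left(-55 \right)} = \left(28838 - 34\right) + 19 = 28804 + 19 = 28823$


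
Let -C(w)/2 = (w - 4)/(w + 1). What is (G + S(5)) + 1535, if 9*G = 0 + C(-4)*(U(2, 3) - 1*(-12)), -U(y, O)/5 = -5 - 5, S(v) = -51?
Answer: 39076/27 ≈ 1447.3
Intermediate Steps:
U(y, O) = 50 (U(y, O) = -5*(-5 - 5) = -5*(-10) = 50)
C(w) = -2*(-4 + w)/(1 + w) (C(w) = -2*(w - 4)/(w + 1) = -2*(-4 + w)/(1 + w))
G = -992/27 (G = (0 + (2*(4 - 1*(-4))/(1 - 4))*(50 - 1*(-12)))/9 = (0 + (2*(4 + 4)/(-3))*(50 + 12))/9 = (0 + (2*(-⅓)*8)*62)/9 = (0 - 16/3*62)/9 = (0 - 992/3)/9 = (⅑)*(-992/3) = -992/27 ≈ -36.741)
(G + S(5)) + 1535 = (-992/27 - 51) + 1535 = -2369/27 + 1535 = 39076/27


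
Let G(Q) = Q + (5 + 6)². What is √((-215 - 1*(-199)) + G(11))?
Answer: 2*√29 ≈ 10.770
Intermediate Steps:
G(Q) = 121 + Q (G(Q) = Q + 11² = Q + 121 = 121 + Q)
√((-215 - 1*(-199)) + G(11)) = √((-215 - 1*(-199)) + (121 + 11)) = √((-215 + 199) + 132) = √(-16 + 132) = √116 = 2*√29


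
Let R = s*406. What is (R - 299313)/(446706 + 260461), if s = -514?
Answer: -507997/707167 ≈ -0.71836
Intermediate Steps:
R = -208684 (R = -514*406 = -208684)
(R - 299313)/(446706 + 260461) = (-208684 - 299313)/(446706 + 260461) = -507997/707167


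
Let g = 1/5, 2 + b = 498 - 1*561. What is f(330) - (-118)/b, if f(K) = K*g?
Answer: 4172/65 ≈ 64.185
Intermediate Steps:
b = -65 (b = -2 + (498 - 1*561) = -2 + (498 - 561) = -2 - 63 = -65)
g = 1/5 ≈ 0.20000
f(K) = K/5 (f(K) = K*(1/5) = K/5)
f(330) - (-118)/b = (1/5)*330 - (-118)/(-65) = 66 - (-1)*(-118)/65 = 66 - 1*118/65 = 66 - 118/65 = 4172/65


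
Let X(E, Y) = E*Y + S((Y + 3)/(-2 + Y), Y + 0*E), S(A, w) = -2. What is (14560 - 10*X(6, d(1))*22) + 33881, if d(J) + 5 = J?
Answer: 54161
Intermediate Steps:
d(J) = -5 + J
X(E, Y) = -2 + E*Y (X(E, Y) = E*Y - 2 = -2 + E*Y)
(14560 - 10*X(6, d(1))*22) + 33881 = (14560 - 10*(-2 + 6*(-5 + 1))*22) + 33881 = (14560 - 10*(-2 + 6*(-4))*22) + 33881 = (14560 - 10*(-2 - 24)*22) + 33881 = (14560 - 10*(-26)*22) + 33881 = (14560 + 260*22) + 33881 = (14560 + 5720) + 33881 = 20280 + 33881 = 54161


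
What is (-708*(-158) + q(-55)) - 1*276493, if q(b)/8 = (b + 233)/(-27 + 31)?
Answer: -164273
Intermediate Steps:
q(b) = 466 + 2*b (q(b) = 8*((b + 233)/(-27 + 31)) = 8*((233 + b)/4) = 8*((233 + b)*(¼)) = 8*(233/4 + b/4) = 466 + 2*b)
(-708*(-158) + q(-55)) - 1*276493 = (-708*(-158) + (466 + 2*(-55))) - 1*276493 = (111864 + (466 - 110)) - 276493 = (111864 + 356) - 276493 = 112220 - 276493 = -164273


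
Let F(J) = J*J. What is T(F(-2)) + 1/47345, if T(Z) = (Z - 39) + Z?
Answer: -1467694/47345 ≈ -31.000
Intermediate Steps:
F(J) = J²
T(Z) = -39 + 2*Z (T(Z) = (-39 + Z) + Z = -39 + 2*Z)
T(F(-2)) + 1/47345 = (-39 + 2*(-2)²) + 1/47345 = (-39 + 2*4) + 1/47345 = (-39 + 8) + 1/47345 = -31 + 1/47345 = -1467694/47345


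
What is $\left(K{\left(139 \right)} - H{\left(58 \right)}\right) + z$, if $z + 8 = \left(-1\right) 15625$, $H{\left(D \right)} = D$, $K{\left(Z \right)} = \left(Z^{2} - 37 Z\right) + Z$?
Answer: $-1374$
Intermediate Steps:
$K{\left(Z \right)} = Z^{2} - 36 Z$
$z = -15633$ ($z = -8 - 15625 = -15633$)
$\left(K{\left(139 \right)} - H{\left(58 \right)}\right) + z = \left(139 \left(-36 + 139\right) - 58\right) - 15633 = \left(139 \cdot 103 - 58\right) - 15633 = \left(14317 - 58\right) - 15633 = 14259 - 15633 = -1374$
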